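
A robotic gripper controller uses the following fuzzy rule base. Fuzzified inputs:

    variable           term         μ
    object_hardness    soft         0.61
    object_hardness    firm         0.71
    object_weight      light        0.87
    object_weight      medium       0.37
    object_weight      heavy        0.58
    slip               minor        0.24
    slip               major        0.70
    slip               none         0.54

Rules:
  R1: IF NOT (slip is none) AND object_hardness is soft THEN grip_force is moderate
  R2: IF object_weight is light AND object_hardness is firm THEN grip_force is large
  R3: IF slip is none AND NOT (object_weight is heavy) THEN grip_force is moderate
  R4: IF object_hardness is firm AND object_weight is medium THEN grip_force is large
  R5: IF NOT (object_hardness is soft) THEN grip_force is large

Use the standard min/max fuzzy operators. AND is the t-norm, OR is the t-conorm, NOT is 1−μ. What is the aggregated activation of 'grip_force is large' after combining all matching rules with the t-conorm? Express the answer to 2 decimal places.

0.71

R1: ¬none=1−0.54=0.46, soft=0.61; AND[min(a, b)] → w = 0.46
R2: light=0.87, firm=0.71; AND[min(a, b)] → w = 0.71
R3: none=0.54, ¬heavy=1−0.58=0.42; AND[min(a, b)] → w = 0.42
R4: firm=0.71, medium=0.37; AND[min(a, b)] → w = 0.37
R5: ¬soft=1−0.61=0.39 → w = 0.39
Rules with consequent 'large': {R2, R4, R5} → strengths 0.71, 0.37, 0.39
Aggregate via t-conorm [max(a, b)]: 0.71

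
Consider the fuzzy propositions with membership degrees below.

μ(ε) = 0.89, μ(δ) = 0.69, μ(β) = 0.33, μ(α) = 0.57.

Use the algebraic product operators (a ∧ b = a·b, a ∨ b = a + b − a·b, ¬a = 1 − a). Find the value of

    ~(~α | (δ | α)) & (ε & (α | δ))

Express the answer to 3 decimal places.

~α = 1 − 0.5700 = 0.4300
δ | α = a + b − a·b on (0.6900, 0.5700) = 0.8667
~α | (δ | α) = a + b − a·b on (0.4300, 0.8667) = 0.9240
~(~α | (δ | α)) = 1 − 0.9240 = 0.0760
α | δ = a + b − a·b on (0.5700, 0.6900) = 0.8667
ε & (α | δ) = a·b on (0.8900, 0.8667) = 0.7714
~(~α | (δ | α)) & (ε & (α | δ)) = a·b on (0.0760, 0.7714) = 0.0586

0.059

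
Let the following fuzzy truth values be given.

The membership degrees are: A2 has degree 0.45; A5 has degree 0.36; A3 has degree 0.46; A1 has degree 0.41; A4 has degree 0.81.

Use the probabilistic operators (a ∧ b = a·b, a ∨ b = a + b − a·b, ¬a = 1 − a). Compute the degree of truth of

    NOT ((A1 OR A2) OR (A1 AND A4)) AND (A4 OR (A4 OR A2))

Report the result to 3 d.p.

A1 OR A2 = a + b − a·b on (0.4100, 0.4500) = 0.6755
A1 AND A4 = a·b on (0.4100, 0.8100) = 0.3321
(A1 OR A2) OR (A1 AND A4) = a + b − a·b on (0.6755, 0.3321) = 0.7833
NOT ((A1 OR A2) OR (A1 AND A4)) = 1 − 0.7833 = 0.2167
A4 OR A2 = a + b − a·b on (0.8100, 0.4500) = 0.8955
A4 OR (A4 OR A2) = a + b − a·b on (0.8100, 0.8955) = 0.9801
NOT ((A1 OR A2) OR (A1 AND A4)) AND (A4 OR (A4 OR A2)) = a·b on (0.2167, 0.9801) = 0.2124

0.212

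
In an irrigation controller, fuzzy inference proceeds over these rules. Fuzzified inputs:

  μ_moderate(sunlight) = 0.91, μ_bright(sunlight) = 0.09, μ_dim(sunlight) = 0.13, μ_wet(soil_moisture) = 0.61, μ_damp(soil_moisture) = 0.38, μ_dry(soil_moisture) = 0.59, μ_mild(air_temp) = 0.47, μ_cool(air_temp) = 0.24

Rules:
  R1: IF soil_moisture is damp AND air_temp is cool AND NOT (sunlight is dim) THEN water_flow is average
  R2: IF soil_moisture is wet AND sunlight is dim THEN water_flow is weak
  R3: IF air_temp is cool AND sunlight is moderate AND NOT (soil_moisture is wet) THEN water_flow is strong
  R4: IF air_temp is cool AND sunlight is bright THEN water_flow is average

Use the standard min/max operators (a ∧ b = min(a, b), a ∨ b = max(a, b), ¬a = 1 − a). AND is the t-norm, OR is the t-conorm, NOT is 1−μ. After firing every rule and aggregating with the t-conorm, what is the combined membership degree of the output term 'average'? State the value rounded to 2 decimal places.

R1: damp=0.38, cool=0.24, ¬dim=1−0.13=0.87; AND[min(a, b)] → w = 0.24
R2: wet=0.61, dim=0.13; AND[min(a, b)] → w = 0.13
R3: cool=0.24, moderate=0.91, ¬wet=1−0.61=0.39; AND[min(a, b)] → w = 0.24
R4: cool=0.24, bright=0.09; AND[min(a, b)] → w = 0.09
Rules with consequent 'average': {R1, R4} → strengths 0.24, 0.09
Aggregate via t-conorm [max(a, b)]: 0.24

0.24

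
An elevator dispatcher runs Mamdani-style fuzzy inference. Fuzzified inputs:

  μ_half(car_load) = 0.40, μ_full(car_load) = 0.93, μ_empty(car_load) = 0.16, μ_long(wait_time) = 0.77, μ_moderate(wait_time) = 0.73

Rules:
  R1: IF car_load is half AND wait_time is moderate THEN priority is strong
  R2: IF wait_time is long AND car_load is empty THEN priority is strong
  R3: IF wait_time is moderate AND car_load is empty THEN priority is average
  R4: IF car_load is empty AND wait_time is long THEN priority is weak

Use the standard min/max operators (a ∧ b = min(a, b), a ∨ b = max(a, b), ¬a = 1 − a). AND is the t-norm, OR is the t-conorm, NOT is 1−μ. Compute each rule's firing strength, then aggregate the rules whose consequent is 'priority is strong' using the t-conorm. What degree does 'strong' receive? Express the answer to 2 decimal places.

R1: half=0.40, moderate=0.73; AND[min(a, b)] → w = 0.40
R2: long=0.77, empty=0.16; AND[min(a, b)] → w = 0.16
R3: moderate=0.73, empty=0.16; AND[min(a, b)] → w = 0.16
R4: empty=0.16, long=0.77; AND[min(a, b)] → w = 0.16
Rules with consequent 'strong': {R1, R2} → strengths 0.40, 0.16
Aggregate via t-conorm [max(a, b)]: 0.40

0.40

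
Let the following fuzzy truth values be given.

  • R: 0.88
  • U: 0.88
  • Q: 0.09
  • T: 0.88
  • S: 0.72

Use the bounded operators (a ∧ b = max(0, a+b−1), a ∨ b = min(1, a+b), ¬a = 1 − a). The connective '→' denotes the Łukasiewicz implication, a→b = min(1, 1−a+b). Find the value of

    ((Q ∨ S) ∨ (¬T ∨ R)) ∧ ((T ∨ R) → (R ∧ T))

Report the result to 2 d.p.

0.76

Q ∨ S = min(1, a+b) on (0.09, 0.72) = 0.81
¬T = 1 − 0.88 = 0.12
¬T ∨ R = min(1, a+b) on (0.12, 0.88) = 1.00
(Q ∨ S) ∨ (¬T ∨ R) = min(1, a+b) on (0.81, 1.00) = 1.00
T ∨ R = min(1, a+b) on (0.88, 0.88) = 1.00
R ∧ T = max(0, a+b−1) on (0.88, 0.88) = 0.76
(T ∨ R) → (R ∧ T)  [Łukasiewicz: min(1, 1−a+b)] with a=1.00, b=0.76 → 0.76
((Q ∨ S) ∨ (¬T ∨ R)) ∧ ((T ∨ R) → (R ∧ T)) = max(0, a+b−1) on (1.00, 0.76) = 0.76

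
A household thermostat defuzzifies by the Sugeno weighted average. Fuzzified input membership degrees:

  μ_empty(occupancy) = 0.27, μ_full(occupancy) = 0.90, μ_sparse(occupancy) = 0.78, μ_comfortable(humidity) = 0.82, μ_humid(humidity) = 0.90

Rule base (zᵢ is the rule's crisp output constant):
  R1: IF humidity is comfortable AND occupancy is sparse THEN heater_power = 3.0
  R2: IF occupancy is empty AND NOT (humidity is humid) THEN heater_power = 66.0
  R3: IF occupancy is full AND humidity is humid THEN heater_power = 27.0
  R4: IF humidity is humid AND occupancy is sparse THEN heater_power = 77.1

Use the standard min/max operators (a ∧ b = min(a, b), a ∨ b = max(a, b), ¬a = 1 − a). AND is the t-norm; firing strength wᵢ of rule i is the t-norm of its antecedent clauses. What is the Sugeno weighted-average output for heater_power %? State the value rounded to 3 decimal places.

36.476

R1 (z=3.0): comfortable=0.82, sparse=0.78; AND[min(a, b)] → w = 0.78
R2 (z=66.0): empty=0.27, ¬humid=1−0.90=0.10; AND[min(a, b)] → w = 0.10
R3 (z=27.0): full=0.90, humid=0.90; AND[min(a, b)] → w = 0.90
R4 (z=77.1): humid=0.90, sparse=0.78; AND[min(a, b)] → w = 0.78
Weighted average = (0.78·3.0 + 0.10·66.0 + 0.90·27.0 + 0.78·77.1) / (0.78 + 0.10 + 0.90 + 0.78)
  = 93.3780 / 2.5600 = 36.476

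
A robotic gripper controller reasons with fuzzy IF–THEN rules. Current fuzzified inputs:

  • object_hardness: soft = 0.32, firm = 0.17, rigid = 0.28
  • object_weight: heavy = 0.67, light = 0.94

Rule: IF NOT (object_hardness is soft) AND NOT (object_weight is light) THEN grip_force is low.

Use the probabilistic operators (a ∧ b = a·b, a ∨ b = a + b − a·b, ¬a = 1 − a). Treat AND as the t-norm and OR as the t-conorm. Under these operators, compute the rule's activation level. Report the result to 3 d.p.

0.041

firing strength: ¬soft=1−0.32=0.68, ¬light=1−0.94=0.06; AND[a·b] → w = 0.0408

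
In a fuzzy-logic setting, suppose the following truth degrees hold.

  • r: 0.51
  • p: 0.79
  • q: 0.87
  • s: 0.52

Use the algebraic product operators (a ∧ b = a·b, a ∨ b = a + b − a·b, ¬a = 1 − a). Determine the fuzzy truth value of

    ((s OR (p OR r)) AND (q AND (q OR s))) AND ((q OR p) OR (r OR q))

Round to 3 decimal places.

p OR r = a + b − a·b on (0.7900, 0.5100) = 0.8971
s OR (p OR r) = a + b − a·b on (0.5200, 0.8971) = 0.9506
q OR s = a + b − a·b on (0.8700, 0.5200) = 0.9376
q AND (q OR s) = a·b on (0.8700, 0.9376) = 0.8157
(s OR (p OR r)) AND (q AND (q OR s)) = a·b on (0.9506, 0.8157) = 0.7754
q OR p = a + b − a·b on (0.8700, 0.7900) = 0.9727
r OR q = a + b − a·b on (0.5100, 0.8700) = 0.9363
(q OR p) OR (r OR q) = a + b − a·b on (0.9727, 0.9363) = 0.9983
((s OR (p OR r)) AND (q AND (q OR s))) AND ((q OR p) OR (r OR q)) = a·b on (0.7754, 0.9983) = 0.7741

0.774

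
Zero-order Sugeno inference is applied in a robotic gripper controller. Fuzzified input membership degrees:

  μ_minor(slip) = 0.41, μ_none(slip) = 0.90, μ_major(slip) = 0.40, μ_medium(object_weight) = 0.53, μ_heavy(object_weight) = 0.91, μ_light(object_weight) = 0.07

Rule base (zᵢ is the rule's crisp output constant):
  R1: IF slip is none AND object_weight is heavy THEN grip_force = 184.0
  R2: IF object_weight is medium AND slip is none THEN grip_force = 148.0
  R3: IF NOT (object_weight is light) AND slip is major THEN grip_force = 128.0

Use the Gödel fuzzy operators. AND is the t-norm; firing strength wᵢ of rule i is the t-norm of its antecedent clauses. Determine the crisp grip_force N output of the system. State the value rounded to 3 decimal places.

161.333

R1 (z=184.0): none=0.90, heavy=0.91; AND[min(a, b)] → w = 0.90
R2 (z=148.0): medium=0.53, none=0.90; AND[min(a, b)] → w = 0.53
R3 (z=128.0): ¬light=1−0.07=0.93, major=0.40; AND[min(a, b)] → w = 0.40
Weighted average = (0.90·184.0 + 0.53·148.0 + 0.40·128.0) / (0.90 + 0.53 + 0.40)
  = 295.2400 / 1.8300 = 161.333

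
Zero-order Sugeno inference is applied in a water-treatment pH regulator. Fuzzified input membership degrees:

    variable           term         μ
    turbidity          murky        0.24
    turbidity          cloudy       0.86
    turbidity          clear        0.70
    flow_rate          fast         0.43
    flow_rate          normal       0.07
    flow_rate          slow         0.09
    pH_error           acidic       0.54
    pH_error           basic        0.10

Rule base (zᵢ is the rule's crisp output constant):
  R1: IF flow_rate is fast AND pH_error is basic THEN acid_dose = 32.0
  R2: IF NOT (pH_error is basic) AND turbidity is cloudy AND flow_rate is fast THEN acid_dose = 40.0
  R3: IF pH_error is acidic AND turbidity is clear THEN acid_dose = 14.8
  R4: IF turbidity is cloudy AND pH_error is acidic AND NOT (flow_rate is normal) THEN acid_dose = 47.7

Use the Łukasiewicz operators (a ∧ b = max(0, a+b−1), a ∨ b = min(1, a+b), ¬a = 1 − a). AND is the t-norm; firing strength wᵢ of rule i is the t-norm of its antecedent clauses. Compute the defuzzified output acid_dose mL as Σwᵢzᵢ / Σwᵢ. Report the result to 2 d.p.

35.39

R1 (z=32.0): fast=0.43, basic=0.10; AND[max(0, a+b−1)] → w = 0.00
R2 (z=40.0): ¬basic=1−0.10=0.90, cloudy=0.86, fast=0.43; AND[max(0, a+b−1)] → w = 0.19
R3 (z=14.8): acidic=0.54, clear=0.70; AND[max(0, a+b−1)] → w = 0.24
R4 (z=47.7): cloudy=0.86, acidic=0.54, ¬normal=1−0.07=0.93; AND[max(0, a+b−1)] → w = 0.33
Weighted average = (0.00·32.0 + 0.19·40.0 + 0.24·14.8 + 0.33·47.7) / (0.00 + 0.19 + 0.24 + 0.33)
  = 26.8930 / 0.7600 = 35.39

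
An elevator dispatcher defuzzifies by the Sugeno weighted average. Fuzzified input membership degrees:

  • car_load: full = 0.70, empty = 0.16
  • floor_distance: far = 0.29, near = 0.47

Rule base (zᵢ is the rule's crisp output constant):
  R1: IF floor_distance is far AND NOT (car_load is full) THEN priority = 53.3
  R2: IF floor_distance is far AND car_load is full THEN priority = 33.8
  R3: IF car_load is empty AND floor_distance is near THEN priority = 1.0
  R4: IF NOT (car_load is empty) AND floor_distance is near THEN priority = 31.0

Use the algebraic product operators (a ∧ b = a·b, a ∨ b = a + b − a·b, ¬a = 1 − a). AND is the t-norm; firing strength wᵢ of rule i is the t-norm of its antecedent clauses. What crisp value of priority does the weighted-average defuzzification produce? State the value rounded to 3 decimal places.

R1 (z=53.3): far=0.29, ¬full=1−0.70=0.30; AND[a·b] → w = 0.0870
R2 (z=33.8): far=0.29, full=0.70; AND[a·b] → w = 0.2030
R3 (z=1.0): empty=0.16, near=0.47; AND[a·b] → w = 0.0752
R4 (z=31.0): ¬empty=1−0.16=0.84, near=0.47; AND[a·b] → w = 0.3948
Weighted average = (0.0870·53.3 + 0.2030·33.8 + 0.0752·1.0 + 0.3948·31.0) / (0.0870 + 0.2030 + 0.0752 + 0.3948)
  = 23.8125 / 0.7600 = 31.332

31.332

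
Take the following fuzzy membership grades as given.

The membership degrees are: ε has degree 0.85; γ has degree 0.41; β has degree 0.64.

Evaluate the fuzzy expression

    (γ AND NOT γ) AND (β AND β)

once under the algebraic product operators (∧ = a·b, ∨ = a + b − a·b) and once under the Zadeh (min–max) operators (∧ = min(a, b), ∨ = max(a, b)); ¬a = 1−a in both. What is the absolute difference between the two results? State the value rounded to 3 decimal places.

Under algebraic product:
  NOT γ = 1 − 0.4100 = 0.5900
  γ AND NOT γ = a·b on (0.4100, 0.5900) = 0.2419
  β AND β = a·b on (0.6400, 0.6400) = 0.4096
  (γ AND NOT γ) AND (β AND β) = a·b on (0.2419, 0.4096) = 0.0991
  → value = 0.0991
Under Zadeh (min–max):
  NOT γ = 1 − 0.41 = 0.59
  γ AND NOT γ = min(a, b) on (0.41, 0.59) = 0.41
  β AND β = min(a, b) on (0.64, 0.64) = 0.64
  (γ AND NOT γ) AND (β AND β) = min(a, b) on (0.41, 0.64) = 0.41
  → value = 0.4100
|0.0991 − 0.4100| = 0.311

0.311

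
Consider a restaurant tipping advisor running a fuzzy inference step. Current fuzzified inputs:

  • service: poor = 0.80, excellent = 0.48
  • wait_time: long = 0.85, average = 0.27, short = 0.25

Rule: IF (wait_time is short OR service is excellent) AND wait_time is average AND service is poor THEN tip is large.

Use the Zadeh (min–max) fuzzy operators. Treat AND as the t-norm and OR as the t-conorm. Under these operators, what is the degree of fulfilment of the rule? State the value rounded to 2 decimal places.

firing strength: (short=0.25 OR excellent=0.48) = 0.48; AND[min(a, b)] with average=0.27, poor=0.80 → w = 0.27

0.27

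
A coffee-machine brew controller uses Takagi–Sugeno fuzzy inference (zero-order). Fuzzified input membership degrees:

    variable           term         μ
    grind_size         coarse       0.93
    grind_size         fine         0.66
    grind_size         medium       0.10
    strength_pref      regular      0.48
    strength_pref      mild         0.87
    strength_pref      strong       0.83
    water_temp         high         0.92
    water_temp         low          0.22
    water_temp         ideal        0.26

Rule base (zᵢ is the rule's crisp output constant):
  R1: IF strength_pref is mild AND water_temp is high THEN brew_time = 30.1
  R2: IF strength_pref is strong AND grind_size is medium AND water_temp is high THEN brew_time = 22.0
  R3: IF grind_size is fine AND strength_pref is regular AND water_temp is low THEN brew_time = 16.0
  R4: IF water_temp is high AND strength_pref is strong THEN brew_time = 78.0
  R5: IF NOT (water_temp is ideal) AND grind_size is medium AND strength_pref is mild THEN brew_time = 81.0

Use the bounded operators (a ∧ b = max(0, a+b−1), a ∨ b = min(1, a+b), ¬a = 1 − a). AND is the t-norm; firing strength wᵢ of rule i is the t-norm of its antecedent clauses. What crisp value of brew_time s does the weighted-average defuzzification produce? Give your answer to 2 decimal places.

R1 (z=30.1): mild=0.87, high=0.92; AND[max(0, a+b−1)] → w = 0.79
R2 (z=22.0): strong=0.83, medium=0.10, high=0.92; AND[max(0, a+b−1)] → w = 0.00
R3 (z=16.0): fine=0.66, regular=0.48, low=0.22; AND[max(0, a+b−1)] → w = 0.00
R4 (z=78.0): high=0.92, strong=0.83; AND[max(0, a+b−1)] → w = 0.75
R5 (z=81.0): ¬ideal=1−0.26=0.74, medium=0.10, mild=0.87; AND[max(0, a+b−1)] → w = 0.00
Weighted average = (0.79·30.1 + 0.00·22.0 + 0.00·16.0 + 0.75·78.0 + 0.00·81.0) / (0.79 + 0.00 + 0.00 + 0.75 + 0.00)
  = 82.2790 / 1.5400 = 53.43

53.43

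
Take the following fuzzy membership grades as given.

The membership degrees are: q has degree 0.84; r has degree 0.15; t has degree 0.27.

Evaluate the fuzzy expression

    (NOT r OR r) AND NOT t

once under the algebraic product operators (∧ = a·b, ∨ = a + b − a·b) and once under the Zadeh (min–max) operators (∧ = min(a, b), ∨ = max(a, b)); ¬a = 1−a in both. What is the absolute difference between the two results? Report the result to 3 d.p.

0.093

Under algebraic product:
  NOT r = 1 − 0.1500 = 0.8500
  NOT r OR r = a + b − a·b on (0.8500, 0.1500) = 0.8725
  NOT t = 1 − 0.2700 = 0.7300
  (NOT r OR r) AND NOT t = a·b on (0.8725, 0.7300) = 0.6369
  → value = 0.6369
Under Zadeh (min–max):
  NOT r = 1 − 0.15 = 0.85
  NOT r OR r = max(a, b) on (0.85, 0.15) = 0.85
  NOT t = 1 − 0.27 = 0.73
  (NOT r OR r) AND NOT t = min(a, b) on (0.85, 0.73) = 0.73
  → value = 0.7300
|0.6369 − 0.7300| = 0.093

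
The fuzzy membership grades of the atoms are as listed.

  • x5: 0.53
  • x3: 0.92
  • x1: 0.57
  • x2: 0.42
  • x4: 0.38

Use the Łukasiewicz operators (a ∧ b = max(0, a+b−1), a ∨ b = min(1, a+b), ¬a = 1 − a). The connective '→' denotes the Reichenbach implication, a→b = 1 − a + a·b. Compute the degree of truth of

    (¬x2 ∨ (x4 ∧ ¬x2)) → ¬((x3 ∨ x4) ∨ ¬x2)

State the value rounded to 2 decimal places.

0.42

¬x2 = 1 − 0.42 = 0.58
¬x2 = 1 − 0.42 = 0.58
x4 ∧ ¬x2 = max(0, a+b−1) on (0.38, 0.58) = 0.00
¬x2 ∨ (x4 ∧ ¬x2) = min(1, a+b) on (0.58, 0.00) = 0.58
x3 ∨ x4 = min(1, a+b) on (0.92, 0.38) = 1.00
¬x2 = 1 − 0.42 = 0.58
(x3 ∨ x4) ∨ ¬x2 = min(1, a+b) on (1.00, 0.58) = 1.00
¬((x3 ∨ x4) ∨ ¬x2) = 1 − 1.00 = 0.00
(¬x2 ∨ (x4 ∧ ¬x2)) → ¬((x3 ∨ x4) ∨ ¬x2)  [Reichenbach: 1 − a + a·b] with a=0.58, b=0.00 → 0.42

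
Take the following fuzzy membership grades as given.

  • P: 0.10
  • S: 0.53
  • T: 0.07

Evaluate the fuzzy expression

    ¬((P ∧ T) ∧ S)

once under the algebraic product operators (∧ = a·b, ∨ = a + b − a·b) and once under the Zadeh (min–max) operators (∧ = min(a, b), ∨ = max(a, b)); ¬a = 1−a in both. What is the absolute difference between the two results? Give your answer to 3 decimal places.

0.066

Under algebraic product:
  P ∧ T = a·b on (0.1000, 0.0700) = 0.0070
  (P ∧ T) ∧ S = a·b on (0.0070, 0.5300) = 0.0037
  ¬((P ∧ T) ∧ S) = 1 − 0.0037 = 0.9963
  → value = 0.9963
Under Zadeh (min–max):
  P ∧ T = min(a, b) on (0.10, 0.07) = 0.07
  (P ∧ T) ∧ S = min(a, b) on (0.07, 0.53) = 0.07
  ¬((P ∧ T) ∧ S) = 1 − 0.07 = 0.93
  → value = 0.9300
|0.9963 − 0.9300| = 0.066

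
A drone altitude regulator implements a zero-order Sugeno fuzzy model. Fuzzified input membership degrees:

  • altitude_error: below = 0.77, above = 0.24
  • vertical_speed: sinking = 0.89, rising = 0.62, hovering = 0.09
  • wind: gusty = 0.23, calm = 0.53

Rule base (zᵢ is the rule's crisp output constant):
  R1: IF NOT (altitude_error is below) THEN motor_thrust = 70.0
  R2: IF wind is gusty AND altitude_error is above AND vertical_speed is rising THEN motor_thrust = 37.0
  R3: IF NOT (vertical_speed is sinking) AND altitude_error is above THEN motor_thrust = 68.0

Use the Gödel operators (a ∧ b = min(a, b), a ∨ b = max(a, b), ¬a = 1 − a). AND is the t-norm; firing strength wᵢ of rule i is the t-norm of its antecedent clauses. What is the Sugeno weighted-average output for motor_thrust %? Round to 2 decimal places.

R1 (z=70.0): ¬below=1−0.77=0.23 → w = 0.23
R2 (z=37.0): gusty=0.23, above=0.24, rising=0.62; AND[min(a, b)] → w = 0.23
R3 (z=68.0): ¬sinking=1−0.89=0.11, above=0.24; AND[min(a, b)] → w = 0.11
Weighted average = (0.23·70.0 + 0.23·37.0 + 0.11·68.0) / (0.23 + 0.23 + 0.11)
  = 32.0900 / 0.5700 = 56.30

56.30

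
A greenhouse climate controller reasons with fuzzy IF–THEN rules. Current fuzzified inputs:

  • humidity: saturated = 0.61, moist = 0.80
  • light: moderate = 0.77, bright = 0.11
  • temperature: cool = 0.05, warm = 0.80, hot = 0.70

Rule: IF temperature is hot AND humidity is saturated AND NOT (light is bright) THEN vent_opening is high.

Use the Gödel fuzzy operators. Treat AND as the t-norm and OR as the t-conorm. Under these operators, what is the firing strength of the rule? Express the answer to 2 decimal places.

0.61

firing strength: hot=0.70, saturated=0.61, ¬bright=1−0.11=0.89; AND[min(a, b)] → w = 0.61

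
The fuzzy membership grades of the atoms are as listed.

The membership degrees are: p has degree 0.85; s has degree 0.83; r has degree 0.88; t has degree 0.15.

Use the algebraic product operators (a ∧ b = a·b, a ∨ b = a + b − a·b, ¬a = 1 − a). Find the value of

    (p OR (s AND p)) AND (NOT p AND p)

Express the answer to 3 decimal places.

s AND p = a·b on (0.8300, 0.8500) = 0.7055
p OR (s AND p) = a + b − a·b on (0.8500, 0.7055) = 0.9558
NOT p = 1 − 0.8500 = 0.1500
NOT p AND p = a·b on (0.1500, 0.8500) = 0.1275
(p OR (s AND p)) AND (NOT p AND p) = a·b on (0.9558, 0.1275) = 0.1219

0.122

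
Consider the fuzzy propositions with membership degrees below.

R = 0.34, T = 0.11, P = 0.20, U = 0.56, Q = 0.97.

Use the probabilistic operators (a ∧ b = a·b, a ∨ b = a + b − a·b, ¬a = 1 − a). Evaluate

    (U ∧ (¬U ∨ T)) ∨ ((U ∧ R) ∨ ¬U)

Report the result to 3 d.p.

¬U = 1 − 0.5600 = 0.4400
¬U ∨ T = a + b − a·b on (0.4400, 0.1100) = 0.5016
U ∧ (¬U ∨ T) = a·b on (0.5600, 0.5016) = 0.2809
U ∧ R = a·b on (0.5600, 0.3400) = 0.1904
¬U = 1 − 0.5600 = 0.4400
(U ∧ R) ∨ ¬U = a + b − a·b on (0.1904, 0.4400) = 0.5466
(U ∧ (¬U ∨ T)) ∨ ((U ∧ R) ∨ ¬U) = a + b − a·b on (0.2809, 0.5466) = 0.6740

0.674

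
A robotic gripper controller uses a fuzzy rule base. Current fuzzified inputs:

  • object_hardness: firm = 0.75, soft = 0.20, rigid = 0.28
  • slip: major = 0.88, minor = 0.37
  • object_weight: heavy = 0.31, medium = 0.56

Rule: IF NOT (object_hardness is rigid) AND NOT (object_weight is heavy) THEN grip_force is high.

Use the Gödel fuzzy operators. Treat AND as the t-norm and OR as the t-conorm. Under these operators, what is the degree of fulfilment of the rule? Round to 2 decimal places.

0.69

firing strength: ¬rigid=1−0.28=0.72, ¬heavy=1−0.31=0.69; AND[min(a, b)] → w = 0.69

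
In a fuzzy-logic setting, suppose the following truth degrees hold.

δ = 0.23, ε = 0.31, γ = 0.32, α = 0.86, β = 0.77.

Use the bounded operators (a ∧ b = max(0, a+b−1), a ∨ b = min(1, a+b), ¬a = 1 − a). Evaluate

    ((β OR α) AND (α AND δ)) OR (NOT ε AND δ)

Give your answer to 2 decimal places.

β OR α = min(1, a+b) on (0.77, 0.86) = 1.00
α AND δ = max(0, a+b−1) on (0.86, 0.23) = 0.09
(β OR α) AND (α AND δ) = max(0, a+b−1) on (1.00, 0.09) = 0.09
NOT ε = 1 − 0.31 = 0.69
NOT ε AND δ = max(0, a+b−1) on (0.69, 0.23) = 0.00
((β OR α) AND (α AND δ)) OR (NOT ε AND δ) = min(1, a+b) on (0.09, 0.00) = 0.09

0.09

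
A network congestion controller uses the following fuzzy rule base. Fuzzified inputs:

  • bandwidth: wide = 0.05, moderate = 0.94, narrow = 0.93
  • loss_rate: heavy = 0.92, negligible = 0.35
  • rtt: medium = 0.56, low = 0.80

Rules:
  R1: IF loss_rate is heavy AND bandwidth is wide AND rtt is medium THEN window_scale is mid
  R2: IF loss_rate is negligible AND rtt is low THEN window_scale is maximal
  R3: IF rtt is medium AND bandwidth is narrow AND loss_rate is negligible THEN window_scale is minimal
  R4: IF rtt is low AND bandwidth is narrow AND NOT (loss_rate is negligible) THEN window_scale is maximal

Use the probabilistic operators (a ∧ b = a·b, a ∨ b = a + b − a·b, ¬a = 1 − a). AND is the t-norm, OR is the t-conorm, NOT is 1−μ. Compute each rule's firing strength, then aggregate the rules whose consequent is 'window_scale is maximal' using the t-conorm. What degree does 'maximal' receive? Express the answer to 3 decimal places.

R1: heavy=0.92, wide=0.05, medium=0.56; AND[a·b] → w = 0.0258
R2: negligible=0.35, low=0.80; AND[a·b] → w = 0.2800
R3: medium=0.56, narrow=0.93, negligible=0.35; AND[a·b] → w = 0.1823
R4: low=0.80, narrow=0.93, ¬negligible=1−0.35=0.65; AND[a·b] → w = 0.4836
Rules with consequent 'maximal': {R2, R4} → strengths 0.2800, 0.4836
Aggregate via t-conorm [a + b − a·b]: 0.6282

0.628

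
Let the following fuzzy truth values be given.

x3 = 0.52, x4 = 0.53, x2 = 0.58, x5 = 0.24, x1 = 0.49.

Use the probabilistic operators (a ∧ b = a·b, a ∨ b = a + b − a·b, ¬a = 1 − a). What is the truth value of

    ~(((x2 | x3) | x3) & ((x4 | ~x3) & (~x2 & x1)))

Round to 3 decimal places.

0.860

x2 | x3 = a + b − a·b on (0.5800, 0.5200) = 0.7984
(x2 | x3) | x3 = a + b − a·b on (0.7984, 0.5200) = 0.9032
~x3 = 1 − 0.5200 = 0.4800
x4 | ~x3 = a + b − a·b on (0.5300, 0.4800) = 0.7556
~x2 = 1 − 0.5800 = 0.4200
~x2 & x1 = a·b on (0.4200, 0.4900) = 0.2058
(x4 | ~x3) & (~x2 & x1) = a·b on (0.7556, 0.2058) = 0.1555
((x2 | x3) | x3) & ((x4 | ~x3) & (~x2 & x1)) = a·b on (0.9032, 0.1555) = 0.1405
~(((x2 | x3) | x3) & ((x4 | ~x3) & (~x2 & x1))) = 1 − 0.1405 = 0.8595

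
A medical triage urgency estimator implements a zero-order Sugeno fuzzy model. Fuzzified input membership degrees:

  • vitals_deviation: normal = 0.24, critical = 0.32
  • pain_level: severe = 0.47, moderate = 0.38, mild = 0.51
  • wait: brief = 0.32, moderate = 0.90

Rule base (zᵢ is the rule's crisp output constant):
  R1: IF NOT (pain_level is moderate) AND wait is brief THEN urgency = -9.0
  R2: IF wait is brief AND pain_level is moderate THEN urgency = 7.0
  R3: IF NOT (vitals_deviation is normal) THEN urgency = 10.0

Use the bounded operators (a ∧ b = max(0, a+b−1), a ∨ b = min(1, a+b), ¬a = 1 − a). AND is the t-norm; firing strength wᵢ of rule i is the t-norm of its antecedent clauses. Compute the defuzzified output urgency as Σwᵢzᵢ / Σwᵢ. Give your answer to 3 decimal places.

10.000

R1 (z=-9.0): ¬moderate=1−0.38=0.62, brief=0.32; AND[max(0, a+b−1)] → w = 0.00
R2 (z=7.0): brief=0.32, moderate=0.38; AND[max(0, a+b−1)] → w = 0.00
R3 (z=10.0): ¬normal=1−0.24=0.76 → w = 0.76
Weighted average = (0.00·-9.0 + 0.00·7.0 + 0.76·10.0) / (0.00 + 0.00 + 0.76)
  = 7.6000 / 0.7600 = 10.000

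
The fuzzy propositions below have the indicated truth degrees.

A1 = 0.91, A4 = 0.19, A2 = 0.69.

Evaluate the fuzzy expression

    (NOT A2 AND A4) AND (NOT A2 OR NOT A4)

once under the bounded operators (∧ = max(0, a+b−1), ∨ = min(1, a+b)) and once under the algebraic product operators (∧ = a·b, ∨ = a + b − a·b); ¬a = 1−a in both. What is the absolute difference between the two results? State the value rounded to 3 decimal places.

Under bounded:
  NOT A2 = 1 − 0.69 = 0.31
  NOT A2 AND A4 = max(0, a+b−1) on (0.31, 0.19) = 0.00
  NOT A2 = 1 − 0.69 = 0.31
  NOT A4 = 1 − 0.19 = 0.81
  NOT A2 OR NOT A4 = min(1, a+b) on (0.31, 0.81) = 1.00
  (NOT A2 AND A4) AND (NOT A2 OR NOT A4) = max(0, a+b−1) on (0.00, 1.00) = 0.00
  → value = 0.0000
Under algebraic product:
  NOT A2 = 1 − 0.6900 = 0.3100
  NOT A2 AND A4 = a·b on (0.3100, 0.1900) = 0.0589
  NOT A2 = 1 − 0.6900 = 0.3100
  NOT A4 = 1 − 0.1900 = 0.8100
  NOT A2 OR NOT A4 = a + b − a·b on (0.3100, 0.8100) = 0.8689
  (NOT A2 AND A4) AND (NOT A2 OR NOT A4) = a·b on (0.0589, 0.8689) = 0.0512
  → value = 0.0512
|0.0000 − 0.0512| = 0.051

0.051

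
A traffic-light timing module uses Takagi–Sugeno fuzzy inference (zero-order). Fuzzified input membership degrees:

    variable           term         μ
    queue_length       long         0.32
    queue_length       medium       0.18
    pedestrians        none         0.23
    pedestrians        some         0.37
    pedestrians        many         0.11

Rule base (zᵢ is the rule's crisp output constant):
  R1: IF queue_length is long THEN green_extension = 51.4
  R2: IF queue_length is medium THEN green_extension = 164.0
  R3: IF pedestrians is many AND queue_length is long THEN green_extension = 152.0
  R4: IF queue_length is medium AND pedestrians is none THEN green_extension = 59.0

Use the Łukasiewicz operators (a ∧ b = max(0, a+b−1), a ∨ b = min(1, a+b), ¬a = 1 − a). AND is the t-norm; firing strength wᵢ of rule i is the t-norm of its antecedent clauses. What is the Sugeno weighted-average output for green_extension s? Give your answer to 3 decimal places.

91.936

R1 (z=51.4): long=0.32 → w = 0.32
R2 (z=164.0): medium=0.18 → w = 0.18
R3 (z=152.0): many=0.11, long=0.32; AND[max(0, a+b−1)] → w = 0.00
R4 (z=59.0): medium=0.18, none=0.23; AND[max(0, a+b−1)] → w = 0.00
Weighted average = (0.32·51.4 + 0.18·164.0 + 0.00·152.0 + 0.00·59.0) / (0.32 + 0.18 + 0.00 + 0.00)
  = 45.9680 / 0.5000 = 91.936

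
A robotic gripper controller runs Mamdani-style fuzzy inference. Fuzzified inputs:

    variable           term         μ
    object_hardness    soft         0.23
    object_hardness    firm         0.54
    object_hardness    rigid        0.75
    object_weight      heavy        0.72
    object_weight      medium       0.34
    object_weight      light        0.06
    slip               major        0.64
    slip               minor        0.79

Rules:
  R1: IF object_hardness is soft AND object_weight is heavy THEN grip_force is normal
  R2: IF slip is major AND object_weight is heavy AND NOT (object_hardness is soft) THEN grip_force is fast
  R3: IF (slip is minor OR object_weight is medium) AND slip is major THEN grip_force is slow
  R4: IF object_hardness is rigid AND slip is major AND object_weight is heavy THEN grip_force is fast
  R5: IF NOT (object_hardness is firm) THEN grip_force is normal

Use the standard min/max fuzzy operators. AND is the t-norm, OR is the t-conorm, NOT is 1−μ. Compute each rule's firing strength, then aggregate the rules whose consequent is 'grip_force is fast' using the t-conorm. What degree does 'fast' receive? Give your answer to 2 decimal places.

R1: soft=0.23, heavy=0.72; AND[min(a, b)] → w = 0.23
R2: major=0.64, heavy=0.72, ¬soft=1−0.23=0.77; AND[min(a, b)] → w = 0.64
R3: (minor=0.79 OR medium=0.34) = 0.79; AND[min(a, b)] with major=0.64 → w = 0.64
R4: rigid=0.75, major=0.64, heavy=0.72; AND[min(a, b)] → w = 0.64
R5: ¬firm=1−0.54=0.46 → w = 0.46
Rules with consequent 'fast': {R2, R4} → strengths 0.64, 0.64
Aggregate via t-conorm [max(a, b)]: 0.64

0.64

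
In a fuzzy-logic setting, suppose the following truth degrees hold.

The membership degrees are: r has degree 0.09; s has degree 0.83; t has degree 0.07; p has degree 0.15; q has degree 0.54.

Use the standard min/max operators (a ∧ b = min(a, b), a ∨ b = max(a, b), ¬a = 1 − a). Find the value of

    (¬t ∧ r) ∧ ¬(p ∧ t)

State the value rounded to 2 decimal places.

0.09

¬t = 1 − 0.07 = 0.93
¬t ∧ r = min(a, b) on (0.93, 0.09) = 0.09
p ∧ t = min(a, b) on (0.15, 0.07) = 0.07
¬(p ∧ t) = 1 − 0.07 = 0.93
(¬t ∧ r) ∧ ¬(p ∧ t) = min(a, b) on (0.09, 0.93) = 0.09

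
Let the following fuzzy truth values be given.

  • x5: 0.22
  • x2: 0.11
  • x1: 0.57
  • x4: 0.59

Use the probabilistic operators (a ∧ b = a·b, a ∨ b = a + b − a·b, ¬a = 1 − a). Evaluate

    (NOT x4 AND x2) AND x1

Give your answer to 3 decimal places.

NOT x4 = 1 − 0.5900 = 0.4100
NOT x4 AND x2 = a·b on (0.4100, 0.1100) = 0.0451
(NOT x4 AND x2) AND x1 = a·b on (0.0451, 0.5700) = 0.0257

0.026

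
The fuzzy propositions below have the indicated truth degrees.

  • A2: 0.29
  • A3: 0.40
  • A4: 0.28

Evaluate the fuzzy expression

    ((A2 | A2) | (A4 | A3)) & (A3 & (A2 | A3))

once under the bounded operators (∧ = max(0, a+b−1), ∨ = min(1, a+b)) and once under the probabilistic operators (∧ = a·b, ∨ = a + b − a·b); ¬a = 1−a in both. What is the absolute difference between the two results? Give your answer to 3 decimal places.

Under bounded:
  A2 | A2 = min(1, a+b) on (0.29, 0.29) = 0.58
  A4 | A3 = min(1, a+b) on (0.28, 0.40) = 0.68
  (A2 | A2) | (A4 | A3) = min(1, a+b) on (0.58, 0.68) = 1.00
  A2 | A3 = min(1, a+b) on (0.29, 0.40) = 0.69
  A3 & (A2 | A3) = max(0, a+b−1) on (0.40, 0.69) = 0.09
  ((A2 | A2) | (A4 | A3)) & (A3 & (A2 | A3)) = max(0, a+b−1) on (1.00, 0.09) = 0.09
  → value = 0.0900
Under probabilistic:
  A2 | A2 = a + b − a·b on (0.2900, 0.2900) = 0.4959
  A4 | A3 = a + b − a·b on (0.2800, 0.4000) = 0.5680
  (A2 | A2) | (A4 | A3) = a + b − a·b on (0.4959, 0.5680) = 0.7822
  A2 | A3 = a + b − a·b on (0.2900, 0.4000) = 0.5740
  A3 & (A2 | A3) = a·b on (0.4000, 0.5740) = 0.2296
  ((A2 | A2) | (A4 | A3)) & (A3 & (A2 | A3)) = a·b on (0.7822, 0.2296) = 0.1796
  → value = 0.1796
|0.0900 − 0.1796| = 0.090

0.090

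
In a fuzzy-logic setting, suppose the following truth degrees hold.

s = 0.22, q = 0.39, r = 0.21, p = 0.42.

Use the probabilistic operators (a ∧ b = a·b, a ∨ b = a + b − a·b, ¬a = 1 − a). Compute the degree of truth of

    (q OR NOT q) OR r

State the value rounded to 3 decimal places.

NOT q = 1 − 0.3900 = 0.6100
q OR NOT q = a + b − a·b on (0.3900, 0.6100) = 0.7621
(q OR NOT q) OR r = a + b − a·b on (0.7621, 0.2100) = 0.8121

0.812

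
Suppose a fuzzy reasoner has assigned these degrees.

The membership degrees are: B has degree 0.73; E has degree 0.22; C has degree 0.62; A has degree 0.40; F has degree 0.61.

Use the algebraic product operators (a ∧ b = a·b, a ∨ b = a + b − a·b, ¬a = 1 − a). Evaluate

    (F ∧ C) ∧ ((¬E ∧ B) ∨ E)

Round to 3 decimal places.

0.251

F ∧ C = a·b on (0.6100, 0.6200) = 0.3782
¬E = 1 − 0.2200 = 0.7800
¬E ∧ B = a·b on (0.7800, 0.7300) = 0.5694
(¬E ∧ B) ∨ E = a + b − a·b on (0.5694, 0.2200) = 0.6641
(F ∧ C) ∧ ((¬E ∧ B) ∨ E) = a·b on (0.3782, 0.6641) = 0.2512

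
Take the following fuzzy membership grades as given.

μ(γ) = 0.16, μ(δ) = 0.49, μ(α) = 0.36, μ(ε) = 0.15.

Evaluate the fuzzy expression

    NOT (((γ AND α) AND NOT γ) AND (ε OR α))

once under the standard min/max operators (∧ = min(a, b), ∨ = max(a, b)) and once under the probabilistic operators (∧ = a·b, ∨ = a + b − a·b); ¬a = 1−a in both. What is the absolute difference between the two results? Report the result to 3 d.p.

0.138

Under standard min/max:
  γ AND α = min(a, b) on (0.16, 0.36) = 0.16
  NOT γ = 1 − 0.16 = 0.84
  (γ AND α) AND NOT γ = min(a, b) on (0.16, 0.84) = 0.16
  ε OR α = max(a, b) on (0.15, 0.36) = 0.36
  ((γ AND α) AND NOT γ) AND (ε OR α) = min(a, b) on (0.16, 0.36) = 0.16
  NOT (((γ AND α) AND NOT γ) AND (ε OR α)) = 1 − 0.16 = 0.84
  → value = 0.8400
Under probabilistic:
  γ AND α = a·b on (0.1600, 0.3600) = 0.0576
  NOT γ = 1 − 0.1600 = 0.8400
  (γ AND α) AND NOT γ = a·b on (0.0576, 0.8400) = 0.0484
  ε OR α = a + b − a·b on (0.1500, 0.3600) = 0.4560
  ((γ AND α) AND NOT γ) AND (ε OR α) = a·b on (0.0484, 0.4560) = 0.0221
  NOT (((γ AND α) AND NOT γ) AND (ε OR α)) = 1 − 0.0221 = 0.9779
  → value = 0.9779
|0.8400 − 0.9779| = 0.138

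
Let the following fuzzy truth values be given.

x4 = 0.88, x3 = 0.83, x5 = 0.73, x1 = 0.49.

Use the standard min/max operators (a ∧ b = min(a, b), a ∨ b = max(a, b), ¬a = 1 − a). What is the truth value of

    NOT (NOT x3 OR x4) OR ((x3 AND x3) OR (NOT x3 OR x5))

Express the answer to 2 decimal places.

NOT x3 = 1 − 0.83 = 0.17
NOT x3 OR x4 = max(a, b) on (0.17, 0.88) = 0.88
NOT (NOT x3 OR x4) = 1 − 0.88 = 0.12
x3 AND x3 = min(a, b) on (0.83, 0.83) = 0.83
NOT x3 = 1 − 0.83 = 0.17
NOT x3 OR x5 = max(a, b) on (0.17, 0.73) = 0.73
(x3 AND x3) OR (NOT x3 OR x5) = max(a, b) on (0.83, 0.73) = 0.83
NOT (NOT x3 OR x4) OR ((x3 AND x3) OR (NOT x3 OR x5)) = max(a, b) on (0.12, 0.83) = 0.83

0.83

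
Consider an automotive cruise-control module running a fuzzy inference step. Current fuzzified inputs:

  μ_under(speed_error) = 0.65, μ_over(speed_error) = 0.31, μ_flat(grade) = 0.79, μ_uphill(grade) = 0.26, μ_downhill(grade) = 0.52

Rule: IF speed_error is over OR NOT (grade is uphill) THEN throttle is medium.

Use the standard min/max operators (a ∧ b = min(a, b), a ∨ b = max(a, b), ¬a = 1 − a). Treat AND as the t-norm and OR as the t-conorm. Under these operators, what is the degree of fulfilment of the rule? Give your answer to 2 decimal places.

0.74

firing strength: over=0.31, ¬uphill=1−0.26=0.74; OR[max(a, b)] → w = 0.74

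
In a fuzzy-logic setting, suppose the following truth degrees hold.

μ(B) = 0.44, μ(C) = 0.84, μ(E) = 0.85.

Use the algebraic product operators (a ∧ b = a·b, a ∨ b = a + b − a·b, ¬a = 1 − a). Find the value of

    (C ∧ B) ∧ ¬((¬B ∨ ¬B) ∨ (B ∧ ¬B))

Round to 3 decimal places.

C ∧ B = a·b on (0.8400, 0.4400) = 0.3696
¬B = 1 − 0.4400 = 0.5600
¬B = 1 − 0.4400 = 0.5600
¬B ∨ ¬B = a + b − a·b on (0.5600, 0.5600) = 0.8064
¬B = 1 − 0.4400 = 0.5600
B ∧ ¬B = a·b on (0.4400, 0.5600) = 0.2464
(¬B ∨ ¬B) ∨ (B ∧ ¬B) = a + b − a·b on (0.8064, 0.2464) = 0.8541
¬((¬B ∨ ¬B) ∨ (B ∧ ¬B)) = 1 − 0.8541 = 0.1459
(C ∧ B) ∧ ¬((¬B ∨ ¬B) ∨ (B ∧ ¬B)) = a·b on (0.3696, 0.1459) = 0.0539

0.054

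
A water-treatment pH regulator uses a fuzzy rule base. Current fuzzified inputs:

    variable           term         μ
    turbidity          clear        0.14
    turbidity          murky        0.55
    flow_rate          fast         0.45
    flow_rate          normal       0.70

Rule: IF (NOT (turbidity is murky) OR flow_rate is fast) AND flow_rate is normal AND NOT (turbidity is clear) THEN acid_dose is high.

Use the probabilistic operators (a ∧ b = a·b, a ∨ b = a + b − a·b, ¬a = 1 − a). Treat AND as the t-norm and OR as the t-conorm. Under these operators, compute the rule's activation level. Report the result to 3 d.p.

firing strength: (¬murky=1−0.55=0.45 OR fast=0.45) = 0.6975; AND[a·b] with normal=0.70, ¬clear=1−0.14=0.86 → w = 0.4199

0.420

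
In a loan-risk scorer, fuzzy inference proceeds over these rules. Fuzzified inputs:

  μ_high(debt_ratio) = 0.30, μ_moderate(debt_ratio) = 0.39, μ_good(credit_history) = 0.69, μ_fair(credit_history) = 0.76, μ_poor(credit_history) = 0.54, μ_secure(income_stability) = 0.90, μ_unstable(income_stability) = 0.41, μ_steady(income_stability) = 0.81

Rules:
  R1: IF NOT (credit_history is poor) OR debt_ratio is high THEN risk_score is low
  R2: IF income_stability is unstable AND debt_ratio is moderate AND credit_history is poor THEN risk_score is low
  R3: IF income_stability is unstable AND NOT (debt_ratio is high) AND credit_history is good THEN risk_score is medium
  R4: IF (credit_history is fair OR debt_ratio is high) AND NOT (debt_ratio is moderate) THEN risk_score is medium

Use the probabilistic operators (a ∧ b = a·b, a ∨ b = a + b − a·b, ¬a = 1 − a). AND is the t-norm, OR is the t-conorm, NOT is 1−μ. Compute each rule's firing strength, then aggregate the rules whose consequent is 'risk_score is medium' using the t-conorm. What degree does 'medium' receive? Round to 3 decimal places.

R1: ¬poor=1−0.54=0.46, high=0.30; OR[a + b − a·b] → w = 0.6220
R2: unstable=0.41, moderate=0.39, poor=0.54; AND[a·b] → w = 0.0863
R3: unstable=0.41, ¬high=1−0.30=0.70, good=0.69; AND[a·b] → w = 0.1980
R4: (fair=0.76 OR high=0.30) = 0.8320; AND[a·b] with ¬moderate=1−0.39=0.61 → w = 0.5075
Rules with consequent 'medium': {R3, R4} → strengths 0.1980, 0.5075
Aggregate via t-conorm [a + b − a·b]: 0.6050

0.605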